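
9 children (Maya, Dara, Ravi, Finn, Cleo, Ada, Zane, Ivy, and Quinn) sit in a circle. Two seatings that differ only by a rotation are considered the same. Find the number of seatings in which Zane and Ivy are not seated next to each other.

All circular seatings of 9 people number (8)! = 40320.
Seatings with Zane beside Ivy: treat them as a block with 2 internal orders, giving 2 × (7)! = 10080.
Subtracting, 40320 − 10080 = 30240.

30240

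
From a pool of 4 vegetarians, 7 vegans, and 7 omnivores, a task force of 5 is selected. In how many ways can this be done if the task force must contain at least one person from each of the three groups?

Unrestricted: C(18,5) = 8568 ways to pick any 5 of the 18.
Subtract selections that omit an entire group: no vegetarians → C(14,5) = 2002; no vegans → C(11,5) = 462; no omnivores → C(11,5) = 462.
Add back selections omitting two groups (i.e. drawn from a single group): C(4,5) + C(7,5) + C(7,5) = 42.
By inclusion–exclusion: 8568 − 2926 + 42 = 5684.

5684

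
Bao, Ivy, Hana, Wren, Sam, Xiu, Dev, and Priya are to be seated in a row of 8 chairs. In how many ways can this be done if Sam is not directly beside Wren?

30240

There are 8! = 40320 arrangements in all. If Sam and Wren are adjacent, merging them into one block gives 2·(7)! = 10080 arrangements.
So 40320 − 10080 = 30240 arrangements keep them apart.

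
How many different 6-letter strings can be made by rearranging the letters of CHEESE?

120

Letter multiplicities in CHEESE: C×1, E×3, H×1, S×1.
Dividing 6! = 720 by 3! = 6 for the repeated letters gives 120.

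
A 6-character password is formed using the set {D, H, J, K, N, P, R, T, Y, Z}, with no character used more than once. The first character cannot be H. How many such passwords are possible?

The first character has 10−1 = 9 choices (anything except H).
The remaining 5 characters are filled from the other 9 symbols without repetition: 9 × 8 × 7 × 6 × 5 = 15120.
Total: 9 × 15120 = 136080.

136080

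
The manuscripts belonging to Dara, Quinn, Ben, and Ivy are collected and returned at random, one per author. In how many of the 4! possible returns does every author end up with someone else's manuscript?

9

This is the derangement count D_4: permutations of 4 items with no fixed point.
By inclusion–exclusion this is Σ_{j=0}^{4} (−1)^j C(4,j)·(4−j)!.
Computing: 24 − 24 + 12 − 4 + 1 = 9.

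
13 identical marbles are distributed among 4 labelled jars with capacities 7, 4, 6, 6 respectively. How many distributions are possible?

180

Without the upper bounds there are C(16,3) = 560 ways to split 13 among 4 jars.
Subtract solutions that violate a single cap (substitute x_i' = x_i − (cap_i+1)): x_1 ≥ 8 gives C(8,3) = 56; x_2 ≥ 5 gives C(11,3) = 165; x_3 ≥ 7 gives C(9,3) = 84; x_4 ≥ 7 gives C(9,3) = 84. Together 389.
Add back pairs where two caps are both exceeded: 1 + 0 + 0 + 4 + 4 + 0 = 9.
By inclusion–exclusion the count is 560 − 389 + 9 = 180.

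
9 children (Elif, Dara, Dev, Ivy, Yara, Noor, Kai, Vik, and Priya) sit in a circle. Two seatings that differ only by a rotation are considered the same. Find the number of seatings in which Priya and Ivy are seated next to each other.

10080

Treat {Priya, Ivy} as one unit (2 internal orders) and seat the resulting 8 units around the table: (7)! circular arrangements.
So 2 × (7)! = 2 × 5040 = 10080.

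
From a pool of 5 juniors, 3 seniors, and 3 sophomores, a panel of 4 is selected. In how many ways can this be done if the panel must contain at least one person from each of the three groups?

Unrestricted: C(11,4) = 330 ways to pick any 4 of the 11.
Subtract selections that omit an entire group: no juniors → C(6,4) = 15; no seniors → C(8,4) = 70; no sophomores → C(8,4) = 70.
Add back selections omitting two groups (i.e. drawn from a single group): C(5,4) + C(3,4) + C(3,4) = 5.
By inclusion–exclusion: 330 − 155 + 5 = 180.

180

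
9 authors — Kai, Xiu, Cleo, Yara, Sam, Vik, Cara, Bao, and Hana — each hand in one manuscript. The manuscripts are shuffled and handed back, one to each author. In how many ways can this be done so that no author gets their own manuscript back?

133496

Let Aᵢ be the assignments in which author i gets their own manuscript. We want the size of the complement of A₁∪…∪A_9.
By inclusion–exclusion this is Σ_{j=0}^{9} (−1)^j C(9,j)·(9−j)!.
Computing: 362880 − 362880 + 181440 − 60480 + 15120 − 3024 + 504 − 72 + 9 − 1 = 133496.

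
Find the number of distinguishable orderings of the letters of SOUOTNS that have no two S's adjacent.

900

Total arrangements of SOUOTNS: 7!/(2!·2!) = 1260.
Arrangements with the S's together: treat SS as one letter, giving (6)!/(2!) = 360.
Subtracting, 1260 − 360 = 900 arrangements keep the S's apart.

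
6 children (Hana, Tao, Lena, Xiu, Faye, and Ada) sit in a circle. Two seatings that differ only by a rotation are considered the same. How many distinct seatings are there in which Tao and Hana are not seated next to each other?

72

Without the restriction there are (5)! = 120 seatings.
Those with Tao next to Hana: fuse the pair into one unit and seat 5 units around a circle — 2·(4)! = 48.
Subtracting, 120 − 48 = 72.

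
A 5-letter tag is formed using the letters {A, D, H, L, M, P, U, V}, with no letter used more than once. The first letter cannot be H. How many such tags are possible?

The first letter has 8−1 = 7 choices (anything except H).
The remaining 4 letters are filled from the other 7 symbols without repetition: 7 × 6 × 5 × 4 = 840.
Total: 7 × 840 = 5880.

5880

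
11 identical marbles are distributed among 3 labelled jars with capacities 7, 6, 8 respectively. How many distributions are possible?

47

Ignoring the caps, the number of non-negative solutions to x_1+…+x_3 = 11 is C(13,2) = 78.
Subtract solutions that violate a single cap (substitute x_i' = x_i − (cap_i+1)): x_1 ≥ 8 gives C(5,2) = 10; x_2 ≥ 7 gives C(6,2) = 15; x_3 ≥ 9 gives C(4,2) = 6. Together 31.
No two caps can be exceeded simultaneously, so the pair terms are all 0.
By inclusion–exclusion the count is 78 − 31 + 0 = 47.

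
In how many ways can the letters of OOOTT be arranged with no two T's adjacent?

Total arrangements of OOOTT: 5!/(3!·2!) = 10.
If the two T's are adjacent, glue them into one block, leaving 4 items to arrange: (4)!/(3!) = 4 ways.
Subtracting, 10 − 4 = 6 arrangements keep the T's apart.

6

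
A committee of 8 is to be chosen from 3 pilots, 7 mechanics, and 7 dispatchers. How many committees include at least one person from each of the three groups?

With no constraint there are C(17,8) = 24310 possible selections.
Subtract selections that omit an entire group: no pilots → C(14,8) = 3003; no mechanics → C(10,8) = 45; no dispatchers → C(10,8) = 45.
Add back selections omitting two groups (i.e. drawn from a single group): C(3,8) + C(7,8) + C(7,8) = 0.
By inclusion–exclusion: 24310 − 3093 + 0 = 21217.

21217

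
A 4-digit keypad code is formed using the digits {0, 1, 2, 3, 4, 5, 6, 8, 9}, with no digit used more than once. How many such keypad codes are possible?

This is a permutation of 4 out of 9: P(9,4) = 9!/5!.
That product is 9 × 8 × 7 × 6 = 3024.

3024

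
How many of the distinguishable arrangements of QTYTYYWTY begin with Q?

280

Fix Q in the first position and arrange the remaining 8 letters.
Those 8 letters have T appearing 3 times and Y appearing 4 times, giving (8)!/(4!·3!) = 280.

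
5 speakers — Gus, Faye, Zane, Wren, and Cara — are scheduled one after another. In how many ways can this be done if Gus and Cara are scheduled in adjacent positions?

Treat {Gus, Cara} as a single unit. There are 4 units to order, and the pair itself can be ordered 2 ways.
That gives 2 × 4! = 2 × 24 = 48.

48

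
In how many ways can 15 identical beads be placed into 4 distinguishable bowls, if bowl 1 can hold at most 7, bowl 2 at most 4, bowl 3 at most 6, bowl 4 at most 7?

167

Ignoring the caps, the number of non-negative solutions to x_1+…+x_4 = 15 is C(18,3) = 816.
Subtract solutions that violate a single cap (substitute x_i' = x_i − (cap_i+1)): x_1 ≥ 8 gives C(10,3) = 120; x_2 ≥ 5 gives C(13,3) = 286; x_3 ≥ 7 gives C(11,3) = 165; x_4 ≥ 8 gives C(10,3) = 120. Together 691.
Add back pairs where two caps are both exceeded: 10 + 1 + 0 + 20 + 10 + 1 = 42.
By inclusion–exclusion the count is 816 − 691 + 42 = 167.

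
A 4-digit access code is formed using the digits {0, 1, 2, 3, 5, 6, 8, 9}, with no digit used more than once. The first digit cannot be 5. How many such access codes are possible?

1470

The first digit has 8−1 = 7 choices (anything except 5).
The remaining 3 digits are filled from the other 7 symbols without repetition: 7 × 6 × 5 = 210.
Total: 7 × 210 = 1470.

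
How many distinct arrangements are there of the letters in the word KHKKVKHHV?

1260

Letter multiplicities in KHKKVKHHV: H×3, K×4, V×2.
The number of distinct arrangements is 9!/(4!·3!·2!) = 362880/288 = 1260.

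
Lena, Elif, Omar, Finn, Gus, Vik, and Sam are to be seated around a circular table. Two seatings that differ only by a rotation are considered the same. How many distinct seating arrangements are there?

720

Fix one person's seat to break rotational symmetry; the remaining 6 people can be arranged in (6)! = 720 ways.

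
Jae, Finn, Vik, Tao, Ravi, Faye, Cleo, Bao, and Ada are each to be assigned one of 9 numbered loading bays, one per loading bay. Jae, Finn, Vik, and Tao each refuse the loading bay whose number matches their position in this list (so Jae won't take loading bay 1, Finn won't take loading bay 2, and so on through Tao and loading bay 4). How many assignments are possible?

229080

Let Aᵢ (for 1 ≤ i ≤ 4) be the placements that put person i in their forbidden loading bay. Any j of these fix j positions, leaving (9−j)! ways to fill the rest, and there are C(4,j) ways to pick which j.
By inclusion–exclusion, the number of valid placements is Σ_{j=0}^{4} (−1)^j C(4,j)·(9−j)!.
Computing: 362880 − 161280 + 30240 − 2880 + 120 = 229080.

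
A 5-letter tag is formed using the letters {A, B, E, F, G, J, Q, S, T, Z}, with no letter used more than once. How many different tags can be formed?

30240

Choose and order 5 of the 10 symbols: the first letter has 10 options, the next 9, and so on down to 6.
That product is 10 × 9 × 8 × 7 × 6 = 30240.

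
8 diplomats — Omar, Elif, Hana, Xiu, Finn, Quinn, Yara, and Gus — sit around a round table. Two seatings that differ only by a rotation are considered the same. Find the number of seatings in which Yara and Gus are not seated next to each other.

3600

Without the restriction there are (7)! = 5040 seatings.
Seatings with Yara beside Gus: treat them as a block with 2 internal orders, giving 2 × (6)! = 1440.
Subtracting, 5040 − 1440 = 3600.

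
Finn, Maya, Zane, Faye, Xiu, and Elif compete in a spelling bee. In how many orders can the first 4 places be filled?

This is an ordered selection of 4 from 6: P(6,4).
That gives 6 × 5 × 4 × 3 = 360.

360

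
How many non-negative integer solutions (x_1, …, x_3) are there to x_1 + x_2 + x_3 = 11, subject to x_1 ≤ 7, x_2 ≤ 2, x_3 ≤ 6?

12

By stars and bars, unrestricted non-negative solutions to x_1+…+x_3 = 11 number C(11+2,2) = 78.
Subtract solutions that violate a single cap (substitute x_i' = x_i − (cap_i+1)): x_1 ≥ 8 gives C(5,2) = 10; x_2 ≥ 3 gives C(10,2) = 45; x_3 ≥ 7 gives C(6,2) = 15. Together 70.
Add back pairs where two caps are both exceeded: 1 + 0 + 3 = 4.
By inclusion–exclusion the count is 78 − 70 + 4 = 12.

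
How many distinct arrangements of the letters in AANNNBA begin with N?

With the first slot taken by N, it remains to arrange the other 6 letters (AANNBA).
Those 6 letters have A appearing 3 times and N appearing twice, giving (6)!/(3!·2!) = 60.

60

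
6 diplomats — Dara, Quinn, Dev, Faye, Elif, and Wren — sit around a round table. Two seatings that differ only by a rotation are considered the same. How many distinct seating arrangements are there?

Seat Dara anywhere (absorbing the rotational symmetry), then permute the other 5: (5)! = 120.

120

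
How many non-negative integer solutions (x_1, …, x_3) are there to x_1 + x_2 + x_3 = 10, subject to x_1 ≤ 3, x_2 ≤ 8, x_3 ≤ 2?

9

By stars and bars, unrestricted non-negative solutions to x_1+…+x_3 = 10 number C(10+2,2) = 66.
Subtract solutions that violate a single cap (substitute x_i' = x_i − (cap_i+1)): x_1 ≥ 4 gives C(8,2) = 28; x_2 ≥ 9 gives C(3,2) = 3; x_3 ≥ 3 gives C(9,2) = 36. Together 67.
Add back pairs where two caps are both exceeded: 0 + 10 + 0 = 10.
By inclusion–exclusion the count is 66 − 67 + 10 = 9.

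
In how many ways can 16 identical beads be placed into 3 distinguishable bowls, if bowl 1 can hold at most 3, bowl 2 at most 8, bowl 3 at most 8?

10

Without the upper bounds there are C(18,2) = 153 ways to split 16 among 3 bowls.
Subtract solutions that violate a single cap (substitute x_i' = x_i − (cap_i+1)): x_1 ≥ 4 gives C(14,2) = 91; x_2 ≥ 9 gives C(9,2) = 36; x_3 ≥ 9 gives C(9,2) = 36. Together 163.
Add back pairs where two caps are both exceeded: 10 + 10 + 0 = 20.
By inclusion–exclusion the count is 153 − 163 + 20 = 10.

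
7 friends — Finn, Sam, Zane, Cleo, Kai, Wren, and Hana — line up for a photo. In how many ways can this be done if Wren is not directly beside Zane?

Of the 7! = 5040 arrangements, those with Wren and Zane adjacent number 2 × 6! = 1440 (treat the pair as a block with 2 internal orders).
So 5040 − 1440 = 3600 arrangements keep them apart.

3600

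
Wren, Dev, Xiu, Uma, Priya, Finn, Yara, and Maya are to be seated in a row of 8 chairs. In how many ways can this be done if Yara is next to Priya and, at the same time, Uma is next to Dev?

2880

Treat {Yara,Priya} as one block (2 orders) and {Uma,Dev} as another (2 orders).
That leaves 6 units to arrange: 2 × 2 × 6! = 4 × 720 = 2880.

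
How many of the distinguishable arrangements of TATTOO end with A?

10

With the last slot taken by A, it remains to arrange the other 5 letters (TTTOO).
Those 5 letters have O appearing twice and T appearing 3 times, giving (5)!/(3!·2!) = 10.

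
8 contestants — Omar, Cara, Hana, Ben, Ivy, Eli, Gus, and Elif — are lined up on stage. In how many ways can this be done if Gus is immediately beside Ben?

10080

Place the 6 others and the Gus-Ben pair as 7 objects in a line; the pair has 2 internal arrangements.
So the count is 2·(7)! = 10080.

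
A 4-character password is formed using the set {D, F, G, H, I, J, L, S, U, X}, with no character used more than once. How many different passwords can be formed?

Choose and order 4 of the 10 symbols: the first character has 10 options, the next 9, then 8, 7.
That product is 10 × 9 × 8 × 7 = 5040.

5040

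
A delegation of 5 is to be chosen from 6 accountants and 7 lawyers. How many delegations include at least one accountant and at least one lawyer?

Unrestricted: C(13,5) = 1287 ways to pick any 5 of the 13.
Selections missing a whole group: no accountants → C(7,5) = 21; no lawyers → C(6,5) = 6.
Both groups omitted at once is impossible, so 1287 − 27 = 1260.

1260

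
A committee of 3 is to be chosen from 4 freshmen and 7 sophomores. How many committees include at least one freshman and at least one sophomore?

Unrestricted: C(11,3) = 165 ways to pick any 3 of the 11.
Selections missing a whole group: no freshmen → C(7,3) = 35; no sophomores → C(4,3) = 4.
Both groups omitted at once is impossible, so 165 − 39 = 126.

126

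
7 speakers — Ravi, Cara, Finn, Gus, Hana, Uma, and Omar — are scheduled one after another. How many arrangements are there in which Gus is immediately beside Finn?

Treat {Gus, Finn} as a single unit. There are 6 units to order, and the pair itself can be ordered 2 ways.
So the count is 2·(6)! = 1440.

1440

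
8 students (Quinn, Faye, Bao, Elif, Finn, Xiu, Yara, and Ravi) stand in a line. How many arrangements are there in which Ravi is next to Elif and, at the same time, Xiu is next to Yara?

2880

Treat {Ravi,Elif} as one block (2 orders) and {Xiu,Yara} as another (2 orders).
That leaves 6 units to arrange: 2 × 2 × 6! = 4 × 720 = 2880.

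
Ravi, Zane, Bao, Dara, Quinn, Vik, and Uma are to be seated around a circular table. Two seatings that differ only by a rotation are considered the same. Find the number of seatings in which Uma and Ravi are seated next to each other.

240

Treat {Uma, Ravi} as one unit (2 internal orders) and seat the resulting 6 units around the table: (5)! circular arrangements.
So 2 × (5)! = 2 × 120 = 240.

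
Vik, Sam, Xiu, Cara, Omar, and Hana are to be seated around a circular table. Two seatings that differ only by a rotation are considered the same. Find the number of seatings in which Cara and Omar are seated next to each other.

Treat {Cara, Omar} as one unit (2 internal orders) and seat the resulting 5 units around the table: (4)! circular arrangements.
So 2 × (4)! = 2 × 24 = 48.

48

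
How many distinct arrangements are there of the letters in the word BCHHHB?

60

BCHHHB has 6 letters with B appearing twice and H appearing 3 times.
The number of distinct arrangements is 6!/(3!·2!) = 720/12 = 60.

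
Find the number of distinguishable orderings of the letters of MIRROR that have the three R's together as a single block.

24

Treat the 3 copies of R as a single block. The multiset to arrange is then {RRR, I, M, O}, 4 items in all.
All 4 items are distinct, so there are (4)! = 24 arrangements.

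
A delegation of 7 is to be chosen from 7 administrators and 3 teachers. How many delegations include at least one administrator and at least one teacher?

119

Unrestricted: C(10,7) = 120 ways to pick any 7 of the 10.
Selections missing a whole group: no administrators → C(3,7) = 0; no teachers → C(7,7) = 1.
Both groups omitted at once is impossible, so 120 − 1 = 119.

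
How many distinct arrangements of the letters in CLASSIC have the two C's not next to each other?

900

There are 7!/(2!·2!) = 1260 arrangements of CLASSIC in total.
Arrangements with the C's together: treat CC as one letter, giving (6)!/(2!) = 360.
Subtracting, 1260 − 360 = 900 arrangements keep the C's apart.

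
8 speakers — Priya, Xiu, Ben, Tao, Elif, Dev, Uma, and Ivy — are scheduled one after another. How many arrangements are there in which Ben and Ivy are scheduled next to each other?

10080

Glue Ben and Ivy into one block (2 internal orders), leaving 7 units to arrange in a row.
So the count is 2·(7)! = 10080.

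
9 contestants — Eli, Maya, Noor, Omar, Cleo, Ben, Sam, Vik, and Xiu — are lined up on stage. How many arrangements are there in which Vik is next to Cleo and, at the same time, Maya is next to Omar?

Treat {Vik,Cleo} as one block (2 orders) and {Maya,Omar} as another (2 orders).
That leaves 7 units to arrange: 2 × 2 × 7! = 4 × 5040 = 20160.

20160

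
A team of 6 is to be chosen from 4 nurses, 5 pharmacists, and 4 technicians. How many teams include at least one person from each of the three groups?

1520

Total 6-person selections from all 13: C(13,6) = 1716.
Selections missing a whole group: no nurses → C(9,6) = 84; no pharmacists → C(8,6) = 28; no technicians → C(9,6) = 84.
Add back selections omitting two groups (i.e. drawn from a single group): C(4,6) + C(5,6) + C(4,6) = 0.
By inclusion–exclusion: 1716 − 196 + 0 = 1520.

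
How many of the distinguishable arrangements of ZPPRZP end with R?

Fix R in the last position and arrange the remaining 5 letters.
Those 5 letters have P appearing 3 times and Z appearing twice, giving (5)!/(3!·2!) = 10.

10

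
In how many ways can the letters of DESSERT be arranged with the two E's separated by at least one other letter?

900

There are 7!/(2!·2!) = 1260 arrangements of DESSERT in total.
If the two E's are adjacent, glue them into one block, leaving 6 items to arrange: (6)!/(2!) = 360 ways.
Hence 1260 − 360 = 900.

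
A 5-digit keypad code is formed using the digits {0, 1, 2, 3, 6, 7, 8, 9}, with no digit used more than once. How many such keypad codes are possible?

6720

Choose and order 5 of the 8 symbols: the first digit has 8 options, the next 7, and so on down to 4.
8 × 7 × 6 × 5 × 4 = 6720.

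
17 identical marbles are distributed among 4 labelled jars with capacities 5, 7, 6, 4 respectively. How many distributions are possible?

Ignoring the caps, the number of non-negative solutions to x_1+…+x_4 = 17 is C(20,3) = 1140.
Subtract solutions that violate a single cap (substitute x_i' = x_i − (cap_i+1)): x_1 ≥ 6 gives C(14,3) = 364; x_2 ≥ 8 gives C(12,3) = 220; x_3 ≥ 7 gives C(13,3) = 286; x_4 ≥ 5 gives C(15,3) = 455. Together 1325.
Add back pairs where two caps are both exceeded: 20 + 35 + 84 + 10 + 35 + 56 = 240.
By inclusion–exclusion the count is 1140 − 1325 + 240 = 55.

55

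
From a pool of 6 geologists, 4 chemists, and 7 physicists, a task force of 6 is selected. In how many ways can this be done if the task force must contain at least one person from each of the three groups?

Total 6-person selections from all 17: C(17,6) = 12376.
Subtract selections that omit an entire group: no geologists → C(11,6) = 462; no chemists → C(13,6) = 1716; no physicists → C(10,6) = 210.
Add back selections omitting two groups (i.e. drawn from a single group): C(6,6) + C(4,6) + C(7,6) = 8.
By inclusion–exclusion: 12376 − 2388 + 8 = 9996.

9996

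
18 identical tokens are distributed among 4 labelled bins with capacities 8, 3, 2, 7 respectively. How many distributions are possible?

10

By stars and bars, unrestricted non-negative solutions to x_1+…+x_4 = 18 number C(18+3,3) = 1330.
Subtract solutions that violate a single cap (substitute x_i' = x_i − (cap_i+1)): x_1 ≥ 9 gives C(12,3) = 220; x_2 ≥ 4 gives C(17,3) = 680; x_3 ≥ 3 gives C(18,3) = 816; x_4 ≥ 8 gives C(13,3) = 286. Together 2002.
Add back pairs where two caps are both exceeded: 56 + 84 + 4 + 364 + 84 + 120 = 712.
Subtract triples: 10 + 0 + 0 + 20 = 30.
By inclusion–exclusion the count is 1330 − 2002 + 712 − 30 = 10.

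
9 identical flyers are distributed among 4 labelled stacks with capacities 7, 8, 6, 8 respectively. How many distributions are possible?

204

Without the upper bounds there are C(12,3) = 220 ways to split 9 among 4 stacks.
Subtract solutions that violate a single cap (substitute x_i' = x_i − (cap_i+1)): x_1 ≥ 8 gives C(4,3) = 4; x_2 ≥ 9 gives C(3,3) = 1; x_3 ≥ 7 gives C(5,3) = 10; x_4 ≥ 9 gives C(3,3) = 1. Together 16.
No two caps can be exceeded simultaneously, so the pair terms are all 0.
By inclusion–exclusion the count is 220 − 16 + 0 = 204.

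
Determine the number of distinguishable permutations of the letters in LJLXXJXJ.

The 8 letters of LJLXXJXJ have repeats: J appearing 3 times, L appearing twice, and X appearing 3 times.
The number of distinct arrangements is 8!/(3!·3!·2!) = 40320/72 = 560.

560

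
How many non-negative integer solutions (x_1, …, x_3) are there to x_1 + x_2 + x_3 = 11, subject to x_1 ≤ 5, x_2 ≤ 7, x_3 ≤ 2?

By stars and bars, unrestricted non-negative solutions to x_1+…+x_3 = 11 number C(11+2,2) = 78.
Subtract solutions that violate a single cap (substitute x_i' = x_i − (cap_i+1)): x_1 ≥ 6 gives C(7,2) = 21; x_2 ≥ 8 gives C(5,2) = 10; x_3 ≥ 3 gives C(10,2) = 45. Together 76.
Add back pairs where two caps are both exceeded: 0 + 6 + 1 = 7.
By inclusion–exclusion the count is 78 − 76 + 7 = 9.

9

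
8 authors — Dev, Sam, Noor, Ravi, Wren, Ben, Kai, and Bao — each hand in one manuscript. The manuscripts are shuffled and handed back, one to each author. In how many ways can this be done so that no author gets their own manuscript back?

14833

Let Aᵢ be the assignments in which author i gets their own manuscript. We want the size of the complement of A₁∪…∪A_8.
By inclusion–exclusion this is Σ_{j=0}^{8} (−1)^j C(8,j)·(8−j)!.
Computing: 40320 − 40320 + 20160 − 6720 + 1680 − 336 + 56 − 8 + 1 = 14833.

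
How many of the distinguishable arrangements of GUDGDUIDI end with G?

Fix G in the last position and arrange the remaining 8 letters.
Those 8 letters have D appearing 3 times, I appearing twice, and U appearing twice, giving (8)!/(3!·2!·2!) = 1680.

1680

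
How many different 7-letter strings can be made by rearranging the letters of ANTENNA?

420

Letter multiplicities in ANTENNA: A×2, E×1, N×3, T×1.
The number of distinct arrangements is 7!/(3!·2!) = 5040/12 = 420.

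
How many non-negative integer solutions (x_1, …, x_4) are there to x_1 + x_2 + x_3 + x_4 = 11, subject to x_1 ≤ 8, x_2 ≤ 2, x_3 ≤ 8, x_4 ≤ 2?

Ignoring the caps, the number of non-negative solutions to x_1+…+x_4 = 11 is C(14,3) = 364.
Subtract solutions that violate a single cap (substitute x_i' = x_i − (cap_i+1)): x_1 ≥ 9 gives C(5,3) = 10; x_2 ≥ 3 gives C(11,3) = 165; x_3 ≥ 9 gives C(5,3) = 10; x_4 ≥ 3 gives C(11,3) = 165. Together 350.
Add back pairs where two caps are both exceeded: 0 + 0 + 0 + 0 + 56 + 0 = 56.
By inclusion–exclusion the count is 364 − 350 + 56 = 70.

70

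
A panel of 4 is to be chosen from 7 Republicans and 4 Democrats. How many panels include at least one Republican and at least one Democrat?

294

Unrestricted: C(11,4) = 330 ways to pick any 4 of the 11.
Subtract selections that omit an entire group: no Republicans → C(4,4) = 1; no Democrats → C(7,4) = 35.
Both groups omitted at once is impossible, so 330 − 36 = 294.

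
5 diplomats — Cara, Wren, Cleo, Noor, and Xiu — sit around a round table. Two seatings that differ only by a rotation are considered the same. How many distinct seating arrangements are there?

24

Fix one person's seat to break rotational symmetry; the remaining 4 people can be arranged in (4)! = 24 ways.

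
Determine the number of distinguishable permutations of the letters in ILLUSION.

10080

ILLUSION has 8 letters with I appearing twice and L appearing twice.
The number of distinct arrangements is 8!/(2!·2!) = 40320/4 = 10080.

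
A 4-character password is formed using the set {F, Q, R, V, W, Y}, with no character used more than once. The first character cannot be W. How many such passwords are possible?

300

The first character has 6−1 = 5 choices (anything except W).
The remaining 3 characters are filled from the other 5 symbols without repetition: 5 × 4 × 3 = 60.
Total: 5 × 60 = 300.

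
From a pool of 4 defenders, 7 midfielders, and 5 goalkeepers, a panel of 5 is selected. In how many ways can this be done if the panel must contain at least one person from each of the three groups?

3010

Total 5-person selections from all 16: C(16,5) = 4368.
Selections missing a whole group: no defenders → C(12,5) = 792; no midfielders → C(9,5) = 126; no goalkeepers → C(11,5) = 462.
Add back selections omitting two groups (i.e. drawn from a single group): C(4,5) + C(7,5) + C(5,5) = 22.
By inclusion–exclusion: 4368 − 1380 + 22 = 3010.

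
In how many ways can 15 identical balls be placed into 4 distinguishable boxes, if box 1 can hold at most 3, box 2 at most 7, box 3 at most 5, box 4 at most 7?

By stars and bars, unrestricted non-negative solutions to x_1+…+x_4 = 15 number C(15+3,3) = 816.
Subtract solutions that violate a single cap (substitute x_i' = x_i − (cap_i+1)): x_1 ≥ 4 gives C(14,3) = 364; x_2 ≥ 8 gives C(10,3) = 120; x_3 ≥ 6 gives C(12,3) = 220; x_4 ≥ 8 gives C(10,3) = 120. Together 824.
Add back pairs where two caps are both exceeded: 20 + 56 + 20 + 4 + 0 + 4 = 104.
By inclusion–exclusion the count is 816 − 824 + 104 = 96.

96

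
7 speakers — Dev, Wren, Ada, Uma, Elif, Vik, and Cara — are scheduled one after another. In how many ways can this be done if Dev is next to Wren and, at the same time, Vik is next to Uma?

480

Treat {Dev,Wren} as one block (2 orders) and {Vik,Uma} as another (2 orders).
That leaves 5 units to arrange: 2 × 2 × 5! = 4 × 120 = 480.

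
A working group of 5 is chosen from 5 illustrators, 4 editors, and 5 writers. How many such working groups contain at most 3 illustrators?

1956

Split by how many illustrators are chosen (0 through 3).
Sum: C(5,0)·C(9,5) + C(5,1)·C(9,4) + C(5,2)·C(9,3) + C(5,3)·C(9,2) = 126 + 630 + 840 + 360 = 1956.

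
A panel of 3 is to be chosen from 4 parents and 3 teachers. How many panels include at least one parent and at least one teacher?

Unrestricted: C(7,3) = 35 ways to pick any 3 of the 7.
Selections missing a whole group: no parents → C(3,3) = 1; no teachers → C(4,3) = 4.
Both groups omitted at once is impossible, so 35 − 5 = 30.

30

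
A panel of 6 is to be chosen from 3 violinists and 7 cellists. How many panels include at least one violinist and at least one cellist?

203

Unrestricted: C(10,6) = 210 ways to pick any 6 of the 10.
Subtract selections that omit an entire group: no violinists → C(7,6) = 7; no cellists → C(3,6) = 0.
Both groups omitted at once is impossible, so 210 − 7 = 203.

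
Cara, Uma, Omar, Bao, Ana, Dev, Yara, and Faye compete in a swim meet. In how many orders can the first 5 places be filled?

6720

There are 8 choices for 1st place, 7 for 2nd, and so on down to 4 for position 5.
That gives 8 × 7 × 6 × 5 × 4 = 6720.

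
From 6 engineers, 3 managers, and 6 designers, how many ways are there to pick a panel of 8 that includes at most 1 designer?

225

Split by how many designers are chosen (0 through 1).
Sum: C(6,0)·C(9,8) + C(6,1)·C(9,7) = 9 + 216 = 225.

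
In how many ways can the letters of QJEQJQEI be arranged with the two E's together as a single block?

420

Treat the 2 copies of E as a single block. The multiset to arrange is then {EE, I, J, J, Q, Q, Q}, 7 items in all.
That gives (7)!/(3!·2!) = 420 arrangements.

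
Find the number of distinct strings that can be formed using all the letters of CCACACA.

The 7 letters of CCACACA have repeats: A appearing 3 times and C appearing 4 times.
Dividing 7! = 5040 by 4!·3! = 144 for the repeated letters gives 35.

35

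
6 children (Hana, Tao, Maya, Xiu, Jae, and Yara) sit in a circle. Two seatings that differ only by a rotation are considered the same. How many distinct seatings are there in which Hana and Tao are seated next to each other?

48

Treat {Hana, Tao} as one unit (2 internal orders) and seat the resulting 5 units around the table: (4)! circular arrangements.
So 2 × (4)! = 2 × 24 = 48.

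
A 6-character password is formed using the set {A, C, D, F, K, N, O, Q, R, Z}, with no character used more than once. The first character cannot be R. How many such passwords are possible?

The first character has 10−1 = 9 choices (anything except R).
The remaining 5 characters are filled from the other 9 symbols without repetition: 9 × 8 × 7 × 6 × 5 = 15120.
Total: 9 × 15120 = 136080.

136080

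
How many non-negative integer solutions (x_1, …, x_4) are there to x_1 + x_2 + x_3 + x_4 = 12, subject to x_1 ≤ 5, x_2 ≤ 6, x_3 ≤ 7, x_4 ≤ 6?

By stars and bars, unrestricted non-negative solutions to x_1+…+x_4 = 12 number C(12+3,3) = 455.
Subtract solutions that violate a single cap (substitute x_i' = x_i − (cap_i+1)): x_1 ≥ 6 gives C(9,3) = 84; x_2 ≥ 7 gives C(8,3) = 56; x_3 ≥ 8 gives C(7,3) = 35; x_4 ≥ 7 gives C(8,3) = 56. Together 231.
No two caps can be exceeded simultaneously, so the pair terms are all 0.
By inclusion–exclusion the count is 455 − 231 + 0 = 224.

224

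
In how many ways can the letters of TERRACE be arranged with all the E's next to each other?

Treat the 2 copies of E as a single block. The multiset to arrange is then {EE, A, C, R, R, T}, 6 items in all.
That gives (6)!/(2!) = 360 arrangements.

360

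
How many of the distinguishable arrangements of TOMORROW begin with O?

Fix O in the first position and arrange the remaining 7 letters.
Those 7 letters have O appearing twice and R appearing twice, giving (7)!/(2!·2!) = 1260.

1260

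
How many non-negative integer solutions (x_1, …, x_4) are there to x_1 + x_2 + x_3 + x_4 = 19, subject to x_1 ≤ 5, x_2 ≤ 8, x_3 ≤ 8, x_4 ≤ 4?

Ignoring the caps, the number of non-negative solutions to x_1+…+x_4 = 19 is C(22,3) = 1540.
Subtract solutions that violate a single cap (substitute x_i' = x_i − (cap_i+1)): x_1 ≥ 6 gives C(16,3) = 560; x_2 ≥ 9 gives C(13,3) = 286; x_3 ≥ 9 gives C(13,3) = 286; x_4 ≥ 5 gives C(17,3) = 680. Together 1812.
Add back pairs where two caps are both exceeded: 35 + 35 + 165 + 4 + 56 + 56 = 351.
By inclusion–exclusion the count is 1540 − 1812 + 351 = 79.

79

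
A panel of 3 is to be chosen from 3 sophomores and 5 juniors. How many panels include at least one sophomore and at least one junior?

Total 3-person selections from all 8: C(8,3) = 56.
Selections missing a whole group: no sophomores → C(5,3) = 10; no juniors → C(3,3) = 1.
Both groups omitted at once is impossible, so 56 − 11 = 45.

45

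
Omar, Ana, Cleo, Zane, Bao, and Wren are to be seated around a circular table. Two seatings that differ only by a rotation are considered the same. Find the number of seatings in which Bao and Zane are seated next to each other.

48

Glue Bao and Zane into a block (2 internal orders). Seating 5 units around a circle gives (4)! arrangements.
So 2 × (4)! = 2 × 24 = 48.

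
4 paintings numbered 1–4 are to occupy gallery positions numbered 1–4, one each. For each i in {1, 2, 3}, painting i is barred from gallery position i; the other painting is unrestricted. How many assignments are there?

Let Aᵢ (for i ∈ {1, 2, 3}) be the placements that put painting i in its forbidden gallery position. Any j of these fix j positions, leaving (4−j)! ways to fill the rest, and there are C(3,j) ways to pick which j.
By inclusion–exclusion, the number of valid placements is Σ_{j=0}^{3} (−1)^j C(3,j)·(4−j)!.
Computing: 24 − 18 + 6 − 1 = 11.

11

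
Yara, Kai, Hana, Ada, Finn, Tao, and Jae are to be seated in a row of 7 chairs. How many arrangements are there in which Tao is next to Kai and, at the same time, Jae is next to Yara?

480

Treat {Tao,Kai} as one block (2 orders) and {Jae,Yara} as another (2 orders).
That leaves 5 units to arrange: 2 × 2 × 5! = 4 × 120 = 480.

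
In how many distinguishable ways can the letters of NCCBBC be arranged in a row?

60

Letter multiplicities in NCCBBC: B×2, C×3, N×1.
The number of distinct arrangements is 6!/(3!·2!) = 720/12 = 60.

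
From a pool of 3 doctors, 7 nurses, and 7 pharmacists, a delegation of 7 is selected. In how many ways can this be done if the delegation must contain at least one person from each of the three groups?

15778

With no constraint there are C(17,7) = 19448 possible selections.
Selections missing a whole group: no doctors → C(14,7) = 3432; no nurses → C(10,7) = 120; no pharmacists → C(10,7) = 120.
Add back selections omitting two groups (i.e. drawn from a single group): C(3,7) + C(7,7) + C(7,7) = 2.
By inclusion–exclusion: 19448 − 3672 + 2 = 15778.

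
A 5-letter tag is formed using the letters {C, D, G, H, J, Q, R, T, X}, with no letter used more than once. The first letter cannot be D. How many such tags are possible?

13440

The first letter has 9−1 = 8 choices (anything except D).
The remaining 4 letters are filled from the other 8 symbols without repetition: 8 × 7 × 6 × 5 = 1680.
Total: 8 × 1680 = 13440.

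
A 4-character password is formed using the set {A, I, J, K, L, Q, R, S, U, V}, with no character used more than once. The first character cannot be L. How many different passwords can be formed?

4536

The first character has 10−1 = 9 choices (anything except L).
The remaining 3 characters are filled from the other 9 symbols without repetition: 9 × 8 × 7 = 504.
Total: 9 × 504 = 4536.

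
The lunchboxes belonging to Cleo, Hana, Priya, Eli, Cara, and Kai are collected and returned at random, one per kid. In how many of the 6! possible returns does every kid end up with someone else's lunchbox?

265

Count assignments avoiding every fixed point. For any j of the 6 kids fixed to their own lunchbox, the other 6−j can be arranged in (6−j)! ways.
By inclusion–exclusion this is Σ_{j=0}^{6} (−1)^j C(6,j)·(6−j)!.
Computing: 720 − 720 + 360 − 120 + 30 − 6 + 1 = 265.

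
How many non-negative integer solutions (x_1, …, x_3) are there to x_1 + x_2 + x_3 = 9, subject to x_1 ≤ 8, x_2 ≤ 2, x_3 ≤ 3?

Without the upper bounds there are C(11,2) = 55 ways to split 9 among 3 variables.
Subtract solutions that violate a single cap (substitute x_i' = x_i − (cap_i+1)): x_1 ≥ 9 gives C(2,2) = 1; x_2 ≥ 3 gives C(8,2) = 28; x_3 ≥ 4 gives C(7,2) = 21. Together 50.
Add back pairs where two caps are both exceeded: 0 + 0 + 6 = 6.
By inclusion–exclusion the count is 55 − 50 + 6 = 11.

11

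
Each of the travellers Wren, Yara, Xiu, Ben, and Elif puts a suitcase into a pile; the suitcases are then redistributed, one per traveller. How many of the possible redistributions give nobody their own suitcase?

44

Count assignments avoiding every fixed point. For any j of the 5 travellers fixed to their own suitcase, the other 5−j can be arranged in (5−j)! ways.
By inclusion–exclusion this is Σ_{j=0}^{5} (−1)^j C(5,j)·(5−j)!.
Computing: 120 − 120 + 60 − 20 + 5 − 1 = 44.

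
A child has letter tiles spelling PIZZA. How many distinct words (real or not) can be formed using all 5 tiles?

The 5 letters of PIZZA have repeats: Z appearing twice.
So there are 5! / (2!) = 60 distinguishable arrangements.

60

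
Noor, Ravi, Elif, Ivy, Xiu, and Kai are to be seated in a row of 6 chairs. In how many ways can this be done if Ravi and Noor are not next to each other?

480

There are 6! = 720 arrangements in all. If Ravi and Noor are adjacent, merging them into one block gives 2·(5)! = 240 arrangements.
Complementary counting: 720 − 240 = 480.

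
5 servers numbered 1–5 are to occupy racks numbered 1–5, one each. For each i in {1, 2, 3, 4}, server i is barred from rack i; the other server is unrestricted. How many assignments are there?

53

Let Aᵢ (for 1 ≤ i ≤ 4) be the placements that put server i in its forbidden rack. Any j of these fix j positions, leaving (5−j)! ways to fill the rest, and there are C(4,j) ways to pick which j.
By inclusion–exclusion, the number of valid placements is Σ_{j=0}^{4} (−1)^j C(4,j)·(5−j)!.
Computing: 120 − 96 + 36 − 8 + 1 = 53.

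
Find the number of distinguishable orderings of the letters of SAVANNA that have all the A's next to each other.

Treat the 3 copies of A as a single block. The multiset to arrange is then {AAA, N, N, S, V}, 5 items in all.
That gives (5)!/(2!) = 60 arrangements.

60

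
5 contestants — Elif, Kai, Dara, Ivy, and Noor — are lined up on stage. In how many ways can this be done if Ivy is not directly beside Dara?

72

Of the 5! = 120 arrangements, those with Ivy and Dara adjacent number 2 × 4! = 48 (treat the pair as a block with 2 internal orders).
Complementary counting: 120 − 48 = 72.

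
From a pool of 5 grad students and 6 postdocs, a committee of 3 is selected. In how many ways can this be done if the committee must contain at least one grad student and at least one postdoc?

Unrestricted: C(11,3) = 165 ways to pick any 3 of the 11.
Subtract selections that omit an entire group: no grad students → C(6,3) = 20; no postdocs → C(5,3) = 10.
Both groups omitted at once is impossible, so 165 − 30 = 135.

135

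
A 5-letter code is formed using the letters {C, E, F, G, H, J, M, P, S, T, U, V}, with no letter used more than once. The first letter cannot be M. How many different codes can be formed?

87120

The first letter has 12−1 = 11 choices (anything except M).
The remaining 4 letters are filled from the other 11 symbols without repetition: 11 × 10 × 9 × 8 = 7920.
Total: 11 × 7920 = 87120.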